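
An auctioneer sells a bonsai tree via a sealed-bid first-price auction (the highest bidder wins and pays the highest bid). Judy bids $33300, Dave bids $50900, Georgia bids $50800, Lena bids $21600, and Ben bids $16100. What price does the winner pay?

Sorted high to low: Dave $50900, then Georgia $50800, then Judy $33300, then Lena $21600, then Ben $16100.
Dave is the highest bidder, so Dave wins.
Under the first-price rule, the price is the highest bid: $50900.

The winner pays $50900.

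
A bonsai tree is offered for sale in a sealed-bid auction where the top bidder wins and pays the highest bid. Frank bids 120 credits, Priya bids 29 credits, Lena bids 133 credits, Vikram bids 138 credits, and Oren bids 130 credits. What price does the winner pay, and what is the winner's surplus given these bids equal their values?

Sorted high to low: Vikram 138 credits > Lena 133 credits > Oren 130 credits > Frank 120 credits > Priya 29 credits.
Vikram is the highest bidder, so Vikram wins.
Under the first-price rule, the price is the highest bid: 138 credits.
Surplus = 138 credits − 138 credits = 0 credits.

Price 138 credits; surplus 0 credits.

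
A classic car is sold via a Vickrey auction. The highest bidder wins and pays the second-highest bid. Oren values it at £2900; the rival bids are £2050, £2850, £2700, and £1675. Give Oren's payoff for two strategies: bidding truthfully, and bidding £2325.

The highest competing bid is £2850.
Bidding truthfully at £2900: Oren has the top bid, wins, and pays the second-highest bid £2850. Payoff = £2900 − £2850 = £50.
Bidding £2325: the top bid is £2850 (a rival), so Oren loses. Payoff = £0.

Truthful: £50; alternative: £0.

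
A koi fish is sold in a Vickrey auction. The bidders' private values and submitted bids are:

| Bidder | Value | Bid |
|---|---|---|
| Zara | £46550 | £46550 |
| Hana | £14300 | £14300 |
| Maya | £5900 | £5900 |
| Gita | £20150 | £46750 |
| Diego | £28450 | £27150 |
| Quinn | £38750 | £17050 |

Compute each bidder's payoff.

Payoffs: Zara £0, Hana £0, Maya £0, Gita -£26400, Diego £0, Quinn £0.

Sorted high to low: Gita £46750; Zara £46550; Diego £27150; Quinn £17050; Hana £14300; Maya £5900.
Gita has the top bid and wins; the price is the second-highest bid, £46550.
Gita's payoff = £20150 − £46550 = -£26400. All other bidders lose, so their payoff is 0.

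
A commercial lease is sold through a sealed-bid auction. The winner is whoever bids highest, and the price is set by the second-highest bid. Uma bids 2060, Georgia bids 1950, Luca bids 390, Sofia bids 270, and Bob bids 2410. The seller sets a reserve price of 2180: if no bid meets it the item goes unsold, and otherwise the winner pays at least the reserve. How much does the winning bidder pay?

Price paid: 2180.

Sorted high to low: Bob 2410; Uma 2060; Georgia 1950; Luca 390; Sofia 270.
Bob has the highest bid, so Bob wins.
The second-highest bid is 2060, but the reserve 2180 is higher, so the price is the reserve.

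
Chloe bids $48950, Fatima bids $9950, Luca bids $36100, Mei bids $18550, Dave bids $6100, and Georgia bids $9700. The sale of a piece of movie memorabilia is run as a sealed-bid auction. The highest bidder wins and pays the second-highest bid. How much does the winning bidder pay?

Sorted high to low: Chloe $48950 > Luca $36100 > Mei $18550 > Fatima $9950 > Georgia $9700 > Dave $6100.
Chloe has the highest bid, so Chloe wins.
The second-highest bid is $36100, so that is what Chloe pays.

Price paid: $36100.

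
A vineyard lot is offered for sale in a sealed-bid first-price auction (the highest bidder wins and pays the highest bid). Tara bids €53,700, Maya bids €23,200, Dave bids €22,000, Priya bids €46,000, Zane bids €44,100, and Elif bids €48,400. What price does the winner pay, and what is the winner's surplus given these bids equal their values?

Bids in descending order: Tara €53,700; Elif €48,400; Priya €46,000; Zane €44,100; Maya €23,200; Dave €22,000.
Tara is the highest bidder, so Tara wins.
Under the first-price rule, the price is the highest bid: €53,700.
Surplus = €53,700 − €53,700 = €0.

Price €53,700; surplus €0.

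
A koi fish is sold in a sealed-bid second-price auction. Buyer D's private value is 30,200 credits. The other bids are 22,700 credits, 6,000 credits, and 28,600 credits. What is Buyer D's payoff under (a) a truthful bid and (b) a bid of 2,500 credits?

(a) 1,600 credits  (b) 0 credits

The highest competing bid is 28,600 credits.
Bidding truthfully at 30,200 credits: Buyer D has the top bid, wins, and pays the second-highest bid 28,600 credits. Payoff = 30,200 credits − 28,600 credits = 1,600 credits.
Bidding 2,500 credits: the top bid is 28,600 credits (a rival), so Buyer D loses. Payoff = 0 credits.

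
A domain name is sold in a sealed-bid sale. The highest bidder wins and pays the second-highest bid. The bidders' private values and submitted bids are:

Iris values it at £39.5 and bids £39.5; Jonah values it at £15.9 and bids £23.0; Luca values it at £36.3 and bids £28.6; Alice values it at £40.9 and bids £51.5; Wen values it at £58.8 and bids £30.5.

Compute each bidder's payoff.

Sorted high to low: Alice £51.5 > Iris £39.5 > Wen £30.5 > Luca £28.6 > Jonah £23.0.
Alice has the top bid and wins; the price is the second-highest bid, £39.5.
Alice's payoff = £40.9 − £39.5 = £1.4. All other bidders lose, so their payoff is 0.

Payoffs: Iris £0.0, Jonah £0.0, Luca £0.0, Alice £1.4, Wen £0.0.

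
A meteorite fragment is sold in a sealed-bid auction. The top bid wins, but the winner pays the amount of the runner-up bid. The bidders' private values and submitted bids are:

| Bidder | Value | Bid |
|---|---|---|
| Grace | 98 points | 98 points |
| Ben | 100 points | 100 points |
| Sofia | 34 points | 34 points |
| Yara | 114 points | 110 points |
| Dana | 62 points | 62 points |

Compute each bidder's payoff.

Grace 0 points, Ben 0 points, Sofia 0 points, Yara 14 points, Dana 0 points.

Sorted high to low: Yara 110 points > Ben 100 points > Grace 98 points > Dana 62 points > Sofia 34 points.
Yara has the top bid and wins; the price is the second-highest bid, 100 points.
Yara's payoff = 114 points − 100 points = 14 points. All other bidders lose, so their payoff is 0.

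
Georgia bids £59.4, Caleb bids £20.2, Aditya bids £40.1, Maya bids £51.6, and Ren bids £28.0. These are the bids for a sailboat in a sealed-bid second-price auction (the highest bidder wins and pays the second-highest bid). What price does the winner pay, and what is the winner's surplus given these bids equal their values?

Price £51.6; surplus £7.8.

Ranking the bids: Georgia £59.4, then Maya £51.6, then Aditya £40.1, then Ren £28.0, then Caleb £20.2.
Georgia is the highest bidder, so Georgia wins.
Under the second-price rule, the price is the second-highest bid: £51.6.
Surplus = £59.4 − £51.6 = £7.8.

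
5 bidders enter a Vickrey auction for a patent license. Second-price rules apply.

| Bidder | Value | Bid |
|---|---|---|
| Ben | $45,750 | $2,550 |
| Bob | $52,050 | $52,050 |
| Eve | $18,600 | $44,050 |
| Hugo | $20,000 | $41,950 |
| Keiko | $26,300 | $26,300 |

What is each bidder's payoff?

Ranking the bids: Bob $52,050; Eve $44,050; Hugo $41,950; Keiko $26,300; Ben $2,550.
Bob has the top bid and wins; the price is the second-highest bid, $44,050.
Bob's payoff = $52,050 − $44,050 = $8,000. All other bidders lose, so their payoff is 0.

Ben $0, Bob $8,000, Eve $0, Hugo $0, Keiko $0.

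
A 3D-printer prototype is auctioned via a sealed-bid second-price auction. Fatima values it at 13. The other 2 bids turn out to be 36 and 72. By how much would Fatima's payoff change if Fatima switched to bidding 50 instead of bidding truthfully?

0

The highest competing bid is 72.
Bidding truthfully at 13: the top bid is 72 (a rival), so Fatima loses. Payoff = 0.
Bidding 50: the top bid is 72 (a rival), so Fatima loses. Payoff = 0.
Change = 0 − 0 = 0.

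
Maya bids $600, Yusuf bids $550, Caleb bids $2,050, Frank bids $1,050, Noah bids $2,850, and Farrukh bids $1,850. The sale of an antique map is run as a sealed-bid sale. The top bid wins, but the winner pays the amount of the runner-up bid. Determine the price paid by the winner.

$2,050

Ordered from highest: Noah $2,850 > Caleb $2,050 > Farrukh $1,850 > Frank $1,050 > Maya $600 > Yusuf $550.
Noah has the highest bid, so Noah wins.
The second-highest bid is $2,050, so that is what Noah pays.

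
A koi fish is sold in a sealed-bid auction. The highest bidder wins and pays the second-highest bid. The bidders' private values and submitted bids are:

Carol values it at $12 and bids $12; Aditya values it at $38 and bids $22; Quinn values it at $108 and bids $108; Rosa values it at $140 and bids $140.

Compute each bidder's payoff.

Sorted high to low: Rosa $140, then Quinn $108, then Aditya $22, then Carol $12.
Rosa has the top bid and wins; the price is the second-highest bid, $108.
Rosa's payoff = $140 − $108 = $32. All other bidders lose, so their payoff is 0.

Payoffs: Carol $0, Aditya $0, Quinn $0, Rosa $32.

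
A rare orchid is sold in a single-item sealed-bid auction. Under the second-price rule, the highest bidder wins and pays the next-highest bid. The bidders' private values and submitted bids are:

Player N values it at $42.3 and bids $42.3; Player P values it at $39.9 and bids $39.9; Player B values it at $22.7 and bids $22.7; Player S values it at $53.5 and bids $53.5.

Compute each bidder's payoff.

Ranking the bids: Player S $53.5; Player N $42.3; Player P $39.9; Player B $22.7.
Player S has the top bid and wins; the price is the second-highest bid, $42.3.
Player S's payoff = $53.5 − $42.3 = $11.2. All other bidders lose, so their payoff is 0.

Player N $0.0, Player P $0.0, Player B $0.0, Player S $11.2.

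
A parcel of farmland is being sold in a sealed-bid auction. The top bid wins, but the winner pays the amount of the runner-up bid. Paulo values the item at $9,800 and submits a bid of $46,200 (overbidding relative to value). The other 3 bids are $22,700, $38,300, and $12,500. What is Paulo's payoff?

Highest competing bid: $38,300.
Paulo's bid $46,200 is the highest overall, so Paulo wins and pays the second-highest bid, $38,300.
Payoff = value − price = $9,800 − $38,300 = -$28,500.
Overbidding won the item at a price above value — truthful bidding would have avoided this loss.

-$28,500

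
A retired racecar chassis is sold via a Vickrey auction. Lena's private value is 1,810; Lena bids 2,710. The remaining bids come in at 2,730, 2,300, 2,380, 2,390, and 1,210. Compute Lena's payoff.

Highest competing bid: 2,730.
Lena's bid 2,710 is not the highest, so Lena loses, pays nothing, and earns zero payoff.

Payoff = 0.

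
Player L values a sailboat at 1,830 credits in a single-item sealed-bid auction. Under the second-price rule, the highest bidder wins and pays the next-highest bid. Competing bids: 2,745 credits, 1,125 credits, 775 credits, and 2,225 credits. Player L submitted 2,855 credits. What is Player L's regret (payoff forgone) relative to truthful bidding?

915 credits

The highest competing bid is 2,745 credits.
Bidding truthfully at 1,830 credits: the top bid is 2,745 credits (a rival), so Player L loses. Payoff = 0 credits.
Bidding 2,855 credits: Player L has the top bid, wins, and pays the second-highest bid 2,745 credits. Payoff = 1,830 credits − 2,745 credits = -915 credits.
Regret = truthful payoff − actual payoff = 0 credits − -915 credits = 915 credits.
This is the dominant-strategy logic: truthful bidding weakly beats any alternative.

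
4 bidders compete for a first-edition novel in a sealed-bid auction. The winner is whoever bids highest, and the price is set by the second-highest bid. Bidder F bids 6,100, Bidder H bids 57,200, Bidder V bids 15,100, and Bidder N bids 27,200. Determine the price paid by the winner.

Bids in descending order: Bidder H 57,200; Bidder N 27,200; Bidder V 15,100; Bidder F 6,100.
Bidder H has the highest bid, so Bidder H wins.
The second-highest bid is 27,200, so that is what Bidder H pays.

The winner pays 27,200.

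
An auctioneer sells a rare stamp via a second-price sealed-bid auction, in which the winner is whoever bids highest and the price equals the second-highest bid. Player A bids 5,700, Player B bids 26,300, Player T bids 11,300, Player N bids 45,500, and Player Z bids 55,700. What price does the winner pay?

45,500

Ordered from highest: Player Z 55,700; Player N 45,500; Player B 26,300; Player T 11,300; Player A 5,700.
Player Z is the highest bidder, so Player Z wins.
Under the second-price rule, the price is the second-highest bid: 45,500.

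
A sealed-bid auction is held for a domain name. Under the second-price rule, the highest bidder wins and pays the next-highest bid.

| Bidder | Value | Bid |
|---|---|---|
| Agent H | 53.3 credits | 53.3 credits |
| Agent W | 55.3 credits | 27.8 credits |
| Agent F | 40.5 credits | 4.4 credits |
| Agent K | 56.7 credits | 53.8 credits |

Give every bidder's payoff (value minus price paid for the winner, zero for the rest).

Ranking the bids: Agent K 53.8 credits; Agent H 53.3 credits; Agent W 27.8 credits; Agent F 4.4 credits.
Agent K has the top bid and wins; the price is the second-highest bid, 53.3 credits.
Agent K's payoff = 56.7 credits − 53.3 credits = 3.4 credits. All other bidders lose, so their payoff is 0.

Payoffs: Agent H 0.0 credits, Agent W 0.0 credits, Agent F 0.0 credits, Agent K 3.4 credits.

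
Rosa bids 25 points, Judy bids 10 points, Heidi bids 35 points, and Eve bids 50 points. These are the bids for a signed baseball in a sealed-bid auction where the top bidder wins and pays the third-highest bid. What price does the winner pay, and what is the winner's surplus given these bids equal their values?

The winner pays 25 points for a surplus of 25 points.

Ranking the bids: Eve 50 points > Heidi 35 points > Rosa 25 points > Judy 10 points.
Eve is the highest bidder, so Eve wins.
Under the third-price rule, the price is the third-highest bid: 25 points.
Surplus = 50 points − 25 points = 25 points.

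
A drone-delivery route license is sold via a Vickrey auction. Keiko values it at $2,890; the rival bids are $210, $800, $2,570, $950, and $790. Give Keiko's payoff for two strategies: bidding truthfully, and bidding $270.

The highest competing bid is $2,570.
Bidding truthfully at $2,890: Keiko has the top bid, wins, and pays the second-highest bid $2,570. Payoff = $2,890 − $2,570 = $320.
Bidding $270: the top bid is $2,570 (a rival), so Keiko loses. Payoff = $0.
Deviating from a truthful bid can only lose payoff in a second-price auction — never gain.

(a) $320  (b) $0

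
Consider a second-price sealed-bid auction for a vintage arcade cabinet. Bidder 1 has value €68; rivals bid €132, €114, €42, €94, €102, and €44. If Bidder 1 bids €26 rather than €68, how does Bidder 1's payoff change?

The highest competing bid is €132.
Bidding truthfully at €68: the top bid is €132 (a rival), so Bidder 1 loses. Payoff = €0.
Bidding €26: the top bid is €132 (a rival), so Bidder 1 loses. Payoff = €0.
Change = €0 − €0 = €0.

Payoff change: €0.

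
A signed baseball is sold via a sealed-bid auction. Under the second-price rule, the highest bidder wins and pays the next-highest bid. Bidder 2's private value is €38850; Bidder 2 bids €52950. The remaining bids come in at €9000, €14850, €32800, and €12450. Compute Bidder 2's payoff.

Highest competing bid: €32800.
Bidder 2's bid €52950 is the highest overall, so Bidder 2 wins and pays the second-highest bid, €32800.
Payoff = value − price = €38850 − €32800 = €6050.

Payoff = €6050.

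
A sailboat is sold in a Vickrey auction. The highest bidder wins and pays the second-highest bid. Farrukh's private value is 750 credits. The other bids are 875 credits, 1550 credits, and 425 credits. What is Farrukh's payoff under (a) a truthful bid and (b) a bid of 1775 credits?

Truthful: 0 credits; alternative: -800 credits.

The highest competing bid is 1550 credits.
Bidding truthfully at 750 credits: the top bid is 1550 credits (a rival), so Farrukh loses. Payoff = 0 credits.
Bidding 1775 credits: Farrukh has the top bid, wins, and pays the second-highest bid 1550 credits. Payoff = 750 credits − 1550 credits = -800 credits.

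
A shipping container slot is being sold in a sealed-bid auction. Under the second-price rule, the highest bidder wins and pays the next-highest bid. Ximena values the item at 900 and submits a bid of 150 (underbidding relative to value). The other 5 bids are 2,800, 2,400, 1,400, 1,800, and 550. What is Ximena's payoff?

Highest competing bid: 2,800.
Ximena's bid 150 is not the highest, so Ximena loses, pays nothing, and earns zero payoff.

Payoff = 0.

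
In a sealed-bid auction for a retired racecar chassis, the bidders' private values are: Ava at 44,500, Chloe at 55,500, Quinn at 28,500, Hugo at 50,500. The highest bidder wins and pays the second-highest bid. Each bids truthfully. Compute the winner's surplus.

5,000

Bids in descending order: Chloe 55,500; Hugo 50,500; Ava 44,500; Quinn 28,500.
Chloe wins with the top bid and pays the second-highest, 50,500.
Surplus = 55,500 − 50,500 = 5,000.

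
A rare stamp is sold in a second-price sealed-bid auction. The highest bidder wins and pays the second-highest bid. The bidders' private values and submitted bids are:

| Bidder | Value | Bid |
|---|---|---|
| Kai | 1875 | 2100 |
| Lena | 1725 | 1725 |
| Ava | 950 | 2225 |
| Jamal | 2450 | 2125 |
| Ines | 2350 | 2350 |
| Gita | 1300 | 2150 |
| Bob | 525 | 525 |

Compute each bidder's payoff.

Sorted high to low: Ines 2350 > Ava 2225 > Gita 2150 > Jamal 2125 > Kai 2100 > Lena 1725 > Bob 525.
Ines has the top bid and wins; the price is the second-highest bid, 2225.
Ines's payoff = 2350 − 2225 = 125. All other bidders lose, so their payoff is 0.

Payoffs: Kai 0, Lena 0, Ava 0, Jamal 0, Ines 125, Gita 0, Bob 0.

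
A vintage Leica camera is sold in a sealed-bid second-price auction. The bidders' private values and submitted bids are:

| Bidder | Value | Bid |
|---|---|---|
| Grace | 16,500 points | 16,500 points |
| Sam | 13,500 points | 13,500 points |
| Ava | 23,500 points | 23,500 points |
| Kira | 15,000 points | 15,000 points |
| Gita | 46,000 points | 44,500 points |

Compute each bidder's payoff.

Payoffs: Grace 0 points, Sam 0 points, Ava 0 points, Kira 0 points, Gita 22,500 points.

Sorted high to low: Gita 44,500 points > Ava 23,500 points > Grace 16,500 points > Kira 15,000 points > Sam 13,500 points.
Gita has the top bid and wins; the price is the second-highest bid, 23,500 points.
Gita's payoff = 46,000 points − 23,500 points = 22,500 points. All other bidders lose, so their payoff is 0.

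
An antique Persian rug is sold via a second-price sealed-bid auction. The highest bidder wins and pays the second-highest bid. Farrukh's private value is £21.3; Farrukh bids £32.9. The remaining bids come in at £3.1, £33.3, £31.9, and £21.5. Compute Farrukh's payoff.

Highest competing bid: £33.3.
Farrukh's bid £32.9 is not the highest, so Farrukh loses, pays nothing, and earns zero payoff.

Farrukh's payoff: £0.0.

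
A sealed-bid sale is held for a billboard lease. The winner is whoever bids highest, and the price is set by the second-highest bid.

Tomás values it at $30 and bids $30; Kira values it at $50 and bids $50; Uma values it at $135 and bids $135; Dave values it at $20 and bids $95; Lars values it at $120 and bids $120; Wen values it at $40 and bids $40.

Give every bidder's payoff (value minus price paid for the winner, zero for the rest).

Ranking the bids: Uma $135; Lars $120; Dave $95; Kira $50; Wen $40; Tomás $30.
Uma has the top bid and wins; the price is the second-highest bid, $120.
Uma's payoff = $135 − $120 = $15. All other bidders lose, so their payoff is 0.

Payoffs: Tomás $0, Kira $0, Uma $15, Dave $0, Lars $0, Wen $0.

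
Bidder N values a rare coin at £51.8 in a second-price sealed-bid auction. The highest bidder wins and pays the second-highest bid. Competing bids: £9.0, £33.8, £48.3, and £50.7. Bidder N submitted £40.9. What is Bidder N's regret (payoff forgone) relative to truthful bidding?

The highest competing bid is £50.7.
Bidding truthfully at £51.8: Bidder N has the top bid, wins, and pays the second-highest bid £50.7. Payoff = £51.8 − £50.7 = £1.1.
Bidding £40.9: the top bid is £50.7 (a rival), so Bidder N loses. Payoff = £0.0.
Regret = truthful payoff − actual payoff = £1.1 − £0.0 = £1.1.
Deviating from a truthful bid can only lose payoff in a second-price auction — never gain.

Payoff forgone: £1.1.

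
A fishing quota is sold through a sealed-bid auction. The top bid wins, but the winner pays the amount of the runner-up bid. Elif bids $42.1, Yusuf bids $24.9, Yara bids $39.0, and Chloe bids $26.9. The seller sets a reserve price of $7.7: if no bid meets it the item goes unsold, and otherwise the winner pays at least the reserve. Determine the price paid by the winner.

Ordered from highest: Elif $42.1, then Yara $39.0, then Chloe $26.9, then Yusuf $24.9.
Elif has the highest bid, so Elif wins.
The second-highest bid is $39.0, which exceeds the reserve, so that sets the price.

$39.0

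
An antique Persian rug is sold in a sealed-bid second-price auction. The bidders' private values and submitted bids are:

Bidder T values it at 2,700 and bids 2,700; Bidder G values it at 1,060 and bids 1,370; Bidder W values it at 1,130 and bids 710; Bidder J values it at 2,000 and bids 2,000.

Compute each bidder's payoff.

Bids in descending order: Bidder T 2,700 > Bidder J 2,000 > Bidder G 1,370 > Bidder W 710.
Bidder T has the top bid and wins; the price is the second-highest bid, 2,000.
Bidder T's payoff = 2,700 − 2,000 = 700. All other bidders lose, so their payoff is 0.

Payoffs: Bidder T 700, Bidder G 0, Bidder W 0, Bidder J 0.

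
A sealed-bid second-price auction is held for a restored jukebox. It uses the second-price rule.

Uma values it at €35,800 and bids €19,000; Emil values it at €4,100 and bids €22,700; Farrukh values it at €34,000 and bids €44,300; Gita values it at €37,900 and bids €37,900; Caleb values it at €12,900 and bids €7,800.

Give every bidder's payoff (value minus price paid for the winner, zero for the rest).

Uma €0, Emil €0, Farrukh -€3,900, Gita €0, Caleb €0.

Bids in descending order: Farrukh €44,300; Gita €37,900; Emil €22,700; Uma €19,000; Caleb €7,800.
Farrukh has the top bid and wins; the price is the second-highest bid, €37,900.
Farrukh's payoff = €34,000 − €37,900 = -€3,900. All other bidders lose, so their payoff is 0.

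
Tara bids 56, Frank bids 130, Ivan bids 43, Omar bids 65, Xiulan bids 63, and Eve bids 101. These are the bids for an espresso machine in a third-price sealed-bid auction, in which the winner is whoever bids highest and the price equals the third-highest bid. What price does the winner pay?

Ordered from highest: Frank 130, then Eve 101, then Omar 65, then Xiulan 63, then Tara 56, then Ivan 43.
Frank is the highest bidder, so Frank wins.
Under the third-price rule, the price is the third-highest bid: 65.

Price paid: 65.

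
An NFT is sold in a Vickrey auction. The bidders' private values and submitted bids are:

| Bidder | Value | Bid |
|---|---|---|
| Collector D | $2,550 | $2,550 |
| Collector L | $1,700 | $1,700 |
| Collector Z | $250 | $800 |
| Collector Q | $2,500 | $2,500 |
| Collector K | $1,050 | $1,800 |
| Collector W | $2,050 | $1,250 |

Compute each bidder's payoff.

Ranking the bids: Collector D $2,550; Collector Q $2,500; Collector K $1,800; Collector L $1,700; Collector W $1,250; Collector Z $800.
Collector D has the top bid and wins; the price is the second-highest bid, $2,500.
Collector D's payoff = $2,550 − $2,500 = $50. All other bidders lose, so their payoff is 0.

Payoffs: Collector D $50, Collector L $0, Collector Z $0, Collector Q $0, Collector K $0, Collector W $0.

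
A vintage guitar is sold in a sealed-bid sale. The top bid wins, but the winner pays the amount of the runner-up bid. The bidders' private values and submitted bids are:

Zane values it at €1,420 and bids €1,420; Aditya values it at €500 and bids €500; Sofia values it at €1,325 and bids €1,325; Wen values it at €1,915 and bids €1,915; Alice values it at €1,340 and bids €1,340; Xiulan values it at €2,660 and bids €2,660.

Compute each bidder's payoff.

Payoffs: Zane €0, Aditya €0, Sofia €0, Wen €0, Alice €0, Xiulan €745.

Sorted high to low: Xiulan €2,660, then Wen €1,915, then Zane €1,420, then Alice €1,340, then Sofia €1,325, then Aditya €500.
Xiulan has the top bid and wins; the price is the second-highest bid, €1,915.
Xiulan's payoff = €2,660 − €1,915 = €745. All other bidders lose, so their payoff is 0.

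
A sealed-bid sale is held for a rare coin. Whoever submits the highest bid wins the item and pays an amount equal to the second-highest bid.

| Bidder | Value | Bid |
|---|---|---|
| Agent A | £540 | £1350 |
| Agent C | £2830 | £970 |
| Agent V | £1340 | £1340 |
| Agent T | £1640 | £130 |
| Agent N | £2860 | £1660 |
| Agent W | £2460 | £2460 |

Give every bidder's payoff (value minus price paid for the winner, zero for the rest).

Agent A £0, Agent C £0, Agent V £0, Agent T £0, Agent N £0, Agent W £800.

Bids in descending order: Agent W £2460; Agent N £1660; Agent A £1350; Agent V £1340; Agent C £970; Agent T £130.
Agent W has the top bid and wins; the price is the second-highest bid, £1660.
Agent W's payoff = £2460 − £1660 = £800. All other bidders lose, so their payoff is 0.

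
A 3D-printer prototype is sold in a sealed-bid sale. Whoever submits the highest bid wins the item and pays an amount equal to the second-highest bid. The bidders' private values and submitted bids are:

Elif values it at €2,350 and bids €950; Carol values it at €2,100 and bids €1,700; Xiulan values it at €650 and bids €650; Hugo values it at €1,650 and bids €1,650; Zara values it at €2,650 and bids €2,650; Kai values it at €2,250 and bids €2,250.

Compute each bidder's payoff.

Elif €0, Carol €0, Xiulan €0, Hugo €0, Zara €400, Kai €0.

Sorted high to low: Zara €2,650 > Kai €2,250 > Carol €1,700 > Hugo €1,650 > Elif €950 > Xiulan €650.
Zara has the top bid and wins; the price is the second-highest bid, €2,250.
Zara's payoff = €2,650 − €2,250 = €400. All other bidders lose, so their payoff is 0.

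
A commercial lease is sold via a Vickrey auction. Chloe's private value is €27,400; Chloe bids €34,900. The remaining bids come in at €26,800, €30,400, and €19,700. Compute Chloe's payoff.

Highest competing bid: €30,400.
Chloe's bid €34,900 is the highest overall, so Chloe wins and pays the second-highest bid, €30,400.
Payoff = value − price = €27,400 − €30,400 = -€3,000.
Overbidding won the item at a price above value — truthful bidding would have avoided this loss.

-€3,000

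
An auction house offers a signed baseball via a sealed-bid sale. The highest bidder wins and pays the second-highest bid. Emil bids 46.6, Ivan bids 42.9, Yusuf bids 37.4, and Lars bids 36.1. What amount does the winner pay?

The winner pays 42.9.

Ranking the bids: Emil 46.6; Ivan 42.9; Yusuf 37.4; Lars 36.1.
Emil has the highest bid, so Emil wins.
The second-highest bid is 42.9, so that is what Emil pays.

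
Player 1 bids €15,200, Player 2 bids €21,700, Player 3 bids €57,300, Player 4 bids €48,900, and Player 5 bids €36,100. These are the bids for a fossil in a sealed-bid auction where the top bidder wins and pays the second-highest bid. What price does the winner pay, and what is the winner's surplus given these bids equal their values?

Ranking the bids: Player 3 €57,300, then Player 4 €48,900, then Player 5 €36,100, then Player 2 €21,700, then Player 1 €15,200.
Player 3 is the highest bidder, so Player 3 wins.
Under the second-price rule, the price is the second-highest bid: €48,900.
Surplus = €57,300 − €48,900 = €8,400.

The winner pays €48,900 for a surplus of €8,400.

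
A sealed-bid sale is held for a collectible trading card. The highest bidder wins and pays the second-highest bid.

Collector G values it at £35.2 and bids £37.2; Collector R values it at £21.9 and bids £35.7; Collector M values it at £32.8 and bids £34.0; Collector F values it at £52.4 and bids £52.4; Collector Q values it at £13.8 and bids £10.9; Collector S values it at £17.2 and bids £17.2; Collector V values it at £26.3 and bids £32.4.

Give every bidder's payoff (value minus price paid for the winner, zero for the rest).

Bids in descending order: Collector F £52.4; Collector G £37.2; Collector R £35.7; Collector M £34.0; Collector V £32.4; Collector S £17.2; Collector Q £10.9.
Collector F has the top bid and wins; the price is the second-highest bid, £37.2.
Collector F's payoff = £52.4 − £37.2 = £15.2. All other bidders lose, so their payoff is 0.

Payoffs: Collector G £0.0, Collector R £0.0, Collector M £0.0, Collector F £15.2, Collector Q £0.0, Collector S £0.0, Collector V £0.0.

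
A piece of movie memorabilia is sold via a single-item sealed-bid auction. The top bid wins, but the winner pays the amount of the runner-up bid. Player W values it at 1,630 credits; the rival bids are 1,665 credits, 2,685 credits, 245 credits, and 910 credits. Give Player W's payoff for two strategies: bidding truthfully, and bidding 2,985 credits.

(a) 0 credits  (b) -1,055 credits

The highest competing bid is 2,685 credits.
Bidding truthfully at 1,630 credits: the top bid is 2,685 credits (a rival), so Player W loses. Payoff = 0 credits.
Bidding 2,985 credits: Player W has the top bid, wins, and pays the second-highest bid 2,685 credits. Payoff = 1,630 credits − 2,685 credits = -1,055 credits.
Deviating from a truthful bid can only lose payoff in a second-price auction — never gain.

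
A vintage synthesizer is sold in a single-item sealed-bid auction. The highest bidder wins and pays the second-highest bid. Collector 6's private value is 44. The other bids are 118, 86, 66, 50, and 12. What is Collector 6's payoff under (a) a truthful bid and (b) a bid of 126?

Truthful: 0; alternative: -74.

The highest competing bid is 118.
Bidding truthfully at 44: the top bid is 118 (a rival), so Collector 6 loses. Payoff = 0.
Bidding 126: Collector 6 has the top bid, wins, and pays the second-highest bid 118. Payoff = 44 − 118 = -74.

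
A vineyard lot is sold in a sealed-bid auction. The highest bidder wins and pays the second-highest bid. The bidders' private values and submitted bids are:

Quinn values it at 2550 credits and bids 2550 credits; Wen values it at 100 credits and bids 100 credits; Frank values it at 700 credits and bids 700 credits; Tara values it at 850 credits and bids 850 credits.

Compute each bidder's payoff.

Bids in descending order: Quinn 2550 credits, then Tara 850 credits, then Frank 700 credits, then Wen 100 credits.
Quinn has the top bid and wins; the price is the second-highest bid, 850 credits.
Quinn's payoff = 2550 credits − 850 credits = 1700 credits. All other bidders lose, so their payoff is 0.

Payoffs: Quinn 1700 credits, Wen 0 credits, Frank 0 credits, Tara 0 credits.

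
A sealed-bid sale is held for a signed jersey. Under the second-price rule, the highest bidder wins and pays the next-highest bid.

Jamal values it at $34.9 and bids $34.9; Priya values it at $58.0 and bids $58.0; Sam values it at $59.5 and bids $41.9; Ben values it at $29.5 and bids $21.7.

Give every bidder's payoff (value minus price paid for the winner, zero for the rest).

Sorted high to low: Priya $58.0; Sam $41.9; Jamal $34.9; Ben $21.7.
Priya has the top bid and wins; the price is the second-highest bid, $41.9.
Priya's payoff = $58.0 − $41.9 = $16.1. All other bidders lose, so their payoff is 0.

Jamal $0.0, Priya $16.1, Sam $0.0, Ben $0.0.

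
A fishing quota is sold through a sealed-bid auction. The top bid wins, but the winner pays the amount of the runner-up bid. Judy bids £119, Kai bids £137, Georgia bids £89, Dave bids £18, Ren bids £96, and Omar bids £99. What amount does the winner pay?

Ranking the bids: Kai £137, then Judy £119, then Omar £99, then Ren £96, then Georgia £89, then Dave £18.
Kai has the highest bid, so Kai wins.
The second-highest bid is £119, so that is what Kai pays.

£119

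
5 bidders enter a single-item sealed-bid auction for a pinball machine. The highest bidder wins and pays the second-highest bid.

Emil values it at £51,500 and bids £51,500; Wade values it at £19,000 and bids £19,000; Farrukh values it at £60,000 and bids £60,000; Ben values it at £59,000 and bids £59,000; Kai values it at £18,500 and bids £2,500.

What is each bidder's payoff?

Emil £0, Wade £0, Farrukh £1,000, Ben £0, Kai £0.

Bids in descending order: Farrukh £60,000; Ben £59,000; Emil £51,500; Wade £19,000; Kai £2,500.
Farrukh has the top bid and wins; the price is the second-highest bid, £59,000.
Farrukh's payoff = £60,000 − £59,000 = £1,000. All other bidders lose, so their payoff is 0.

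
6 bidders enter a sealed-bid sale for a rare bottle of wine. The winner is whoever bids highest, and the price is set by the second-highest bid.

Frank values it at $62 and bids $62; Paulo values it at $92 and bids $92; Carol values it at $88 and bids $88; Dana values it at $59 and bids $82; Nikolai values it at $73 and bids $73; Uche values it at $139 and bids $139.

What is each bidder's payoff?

Sorted high to low: Uche $139; Paulo $92; Carol $88; Dana $82; Nikolai $73; Frank $62.
Uche has the top bid and wins; the price is the second-highest bid, $92.
Uche's payoff = $139 − $92 = $47. All other bidders lose, so their payoff is 0.

Frank $0, Paulo $0, Carol $0, Dana $0, Nikolai $0, Uche $47.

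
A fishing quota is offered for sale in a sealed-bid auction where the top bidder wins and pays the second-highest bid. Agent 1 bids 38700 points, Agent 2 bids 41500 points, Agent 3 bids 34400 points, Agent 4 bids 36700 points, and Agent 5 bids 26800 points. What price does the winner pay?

Ordered from highest: Agent 2 41500 points; Agent 1 38700 points; Agent 4 36700 points; Agent 3 34400 points; Agent 5 26800 points.
Agent 2 is the highest bidder, so Agent 2 wins.
Under the second-price rule, the price is the second-highest bid: 38700 points.

Price paid: 38700 points.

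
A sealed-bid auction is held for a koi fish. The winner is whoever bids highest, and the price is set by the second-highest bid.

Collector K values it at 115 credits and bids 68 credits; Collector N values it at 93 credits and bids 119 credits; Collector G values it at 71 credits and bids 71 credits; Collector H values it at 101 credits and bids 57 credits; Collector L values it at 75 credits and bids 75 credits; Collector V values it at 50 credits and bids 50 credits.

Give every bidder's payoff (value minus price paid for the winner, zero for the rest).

Payoffs: Collector K 0 credits, Collector N 18 credits, Collector G 0 credits, Collector H 0 credits, Collector L 0 credits, Collector V 0 credits.

Bids in descending order: Collector N 119 credits; Collector L 75 credits; Collector G 71 credits; Collector K 68 credits; Collector H 57 credits; Collector V 50 credits.
Collector N has the top bid and wins; the price is the second-highest bid, 75 credits.
Collector N's payoff = 93 credits − 75 credits = 18 credits. All other bidders lose, so their payoff is 0.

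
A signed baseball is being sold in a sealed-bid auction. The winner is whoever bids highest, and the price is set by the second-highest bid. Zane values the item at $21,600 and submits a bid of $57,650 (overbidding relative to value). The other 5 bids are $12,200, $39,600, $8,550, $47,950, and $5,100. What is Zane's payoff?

Highest competing bid: $47,950.
Zane's bid $57,650 is the highest overall, so Zane wins and pays the second-highest bid, $47,950.
Payoff = value − price = $21,600 − $47,950 = -$26,350.

Payoff = -$26,350.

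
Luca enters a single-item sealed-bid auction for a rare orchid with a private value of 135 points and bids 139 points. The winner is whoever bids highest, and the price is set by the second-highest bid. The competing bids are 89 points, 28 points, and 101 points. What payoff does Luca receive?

Highest competing bid: 101 points.
Luca's bid 139 points is the highest overall, so Luca wins and pays the second-highest bid, 101 points.
Payoff = value − price = 135 points − 101 points = 34 points.

34 points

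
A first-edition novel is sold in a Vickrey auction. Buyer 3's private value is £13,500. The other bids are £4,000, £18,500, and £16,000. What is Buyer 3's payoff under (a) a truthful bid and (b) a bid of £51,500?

(a) £0  (b) -£5,000

The highest competing bid is £18,500.
Bidding truthfully at £13,500: the top bid is £18,500 (a rival), so Buyer 3 loses. Payoff = £0.
Bidding £51,500: Buyer 3 has the top bid, wins, and pays the second-highest bid £18,500. Payoff = £13,500 − £18,500 = -£5,000.
Deviating from a truthful bid can only lose payoff in a second-price auction — never gain.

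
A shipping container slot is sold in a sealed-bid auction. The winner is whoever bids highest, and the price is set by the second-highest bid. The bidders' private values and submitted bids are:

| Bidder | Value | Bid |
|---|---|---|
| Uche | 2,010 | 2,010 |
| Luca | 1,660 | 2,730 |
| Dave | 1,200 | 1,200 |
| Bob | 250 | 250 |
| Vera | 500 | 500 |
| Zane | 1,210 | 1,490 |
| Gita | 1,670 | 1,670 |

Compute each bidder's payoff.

Uche 0, Luca -350, Dave 0, Bob 0, Vera 0, Zane 0, Gita 0.

Bids in descending order: Luca 2,730 > Uche 2,010 > Gita 1,670 > Zane 1,490 > Dave 1,200 > Vera 500 > Bob 250.
Luca has the top bid and wins; the price is the second-highest bid, 2,010.
Luca's payoff = 1,660 − 2,010 = -350. All other bidders lose, so their payoff is 0.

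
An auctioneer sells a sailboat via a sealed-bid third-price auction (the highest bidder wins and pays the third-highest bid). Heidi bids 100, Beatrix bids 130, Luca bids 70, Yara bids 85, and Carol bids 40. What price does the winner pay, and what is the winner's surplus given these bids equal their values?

Ordered from highest: Beatrix 130, then Heidi 100, then Yara 85, then Luca 70, then Carol 40.
Beatrix is the highest bidder, so Beatrix wins.
Under the third-price rule, the price is the third-highest bid: 85.
Surplus = 130 − 85 = 45.

The winner pays 85 for a surplus of 45.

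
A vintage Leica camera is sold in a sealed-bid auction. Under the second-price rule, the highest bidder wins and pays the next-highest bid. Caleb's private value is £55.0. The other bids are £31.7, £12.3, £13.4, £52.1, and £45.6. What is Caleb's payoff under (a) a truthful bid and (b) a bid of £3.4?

(a) £2.9  (b) £0.0

The highest competing bid is £52.1.
Bidding truthfully at £55.0: Caleb has the top bid, wins, and pays the second-highest bid £52.1. Payoff = £55.0 − £52.1 = £2.9.
Bidding £3.4: the top bid is £52.1 (a rival), so Caleb loses. Payoff = £0.0.
This is the dominant-strategy logic: truthful bidding weakly beats any alternative.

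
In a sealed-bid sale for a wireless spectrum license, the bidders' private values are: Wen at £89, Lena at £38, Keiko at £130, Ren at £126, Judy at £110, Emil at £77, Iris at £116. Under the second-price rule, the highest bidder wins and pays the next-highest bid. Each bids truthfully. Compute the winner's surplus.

Surplus = £4.

Sorted high to low: Keiko £130, then Ren £126, then Iris £116, then Judy £110, then Wen £89, then Emil £77, then Lena £38.
Keiko wins with the top bid and pays the second-highest, £126.
Surplus = £130 − £126 = £4.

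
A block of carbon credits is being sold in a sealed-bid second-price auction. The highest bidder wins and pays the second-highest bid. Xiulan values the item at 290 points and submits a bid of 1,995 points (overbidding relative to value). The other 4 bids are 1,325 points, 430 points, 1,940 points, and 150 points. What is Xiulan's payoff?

Payoff = -1,650 points.

Highest competing bid: 1,940 points.
Xiulan's bid 1,995 points is the highest overall, so Xiulan wins and pays the second-highest bid, 1,940 points.
Payoff = value − price = 290 points − 1,940 points = -1,650 points.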